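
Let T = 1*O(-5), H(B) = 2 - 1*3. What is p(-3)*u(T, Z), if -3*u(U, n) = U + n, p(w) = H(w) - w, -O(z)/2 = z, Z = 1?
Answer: -22/3 ≈ -7.3333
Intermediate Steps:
H(B) = -1 (H(B) = 2 - 3 = -1)
O(z) = -2*z
p(w) = -1 - w
T = 10 (T = 1*(-2*(-5)) = 1*10 = 10)
u(U, n) = -U/3 - n/3 (u(U, n) = -(U + n)/3 = -U/3 - n/3)
p(-3)*u(T, Z) = (-1 - 1*(-3))*(-⅓*10 - ⅓*1) = (-1 + 3)*(-10/3 - ⅓) = 2*(-11/3) = -22/3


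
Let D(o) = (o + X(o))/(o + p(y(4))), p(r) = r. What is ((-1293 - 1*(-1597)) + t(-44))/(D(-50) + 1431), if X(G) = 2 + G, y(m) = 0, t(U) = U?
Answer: 1625/8956 ≈ 0.18144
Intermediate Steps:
D(o) = (2 + 2*o)/o (D(o) = (o + (2 + o))/(o + 0) = (2 + 2*o)/o)
((-1293 - 1*(-1597)) + t(-44))/(D(-50) + 1431) = ((-1293 - 1*(-1597)) - 44)/((2 + 2/(-50)) + 1431) = ((-1293 + 1597) - 44)/((2 + 2*(-1/50)) + 1431) = (304 - 44)/((2 - 1/25) + 1431) = 260/(49/25 + 1431) = 260/(35824/25) = 260*(25/35824) = 1625/8956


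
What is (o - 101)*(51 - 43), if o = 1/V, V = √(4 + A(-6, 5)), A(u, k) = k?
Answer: -2416/3 ≈ -805.33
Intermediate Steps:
V = 3 (V = √(4 + 5) = √9 = 3)
o = ⅓ (o = 1/3 = ⅓ ≈ 0.33333)
(o - 101)*(51 - 43) = (⅓ - 101)*(51 - 43) = -302/3*8 = -2416/3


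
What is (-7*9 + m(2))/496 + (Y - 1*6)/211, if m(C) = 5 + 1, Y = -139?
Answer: -83947/104656 ≈ -0.80212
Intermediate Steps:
m(C) = 6
(-7*9 + m(2))/496 + (Y - 1*6)/211 = (-7*9 + 6)/496 + (-139 - 1*6)/211 = (-63 + 6)*(1/496) + (-139 - 6)*(1/211) = -57*1/496 - 145*1/211 = -57/496 - 145/211 = -83947/104656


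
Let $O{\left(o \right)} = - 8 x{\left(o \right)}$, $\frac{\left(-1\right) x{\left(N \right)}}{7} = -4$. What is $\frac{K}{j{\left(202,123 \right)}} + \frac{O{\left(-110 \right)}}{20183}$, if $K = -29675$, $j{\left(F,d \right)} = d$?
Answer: $- \frac{598958077}{2482509} \approx -241.27$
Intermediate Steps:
$x{\left(N \right)} = 28$ ($x{\left(N \right)} = \left(-7\right) \left(-4\right) = 28$)
$O{\left(o \right)} = -224$ ($O{\left(o \right)} = \left(-8\right) 28 = -224$)
$\frac{K}{j{\left(202,123 \right)}} + \frac{O{\left(-110 \right)}}{20183} = - \frac{29675}{123} - \frac{224}{20183} = - \frac{598958077}{2482509}$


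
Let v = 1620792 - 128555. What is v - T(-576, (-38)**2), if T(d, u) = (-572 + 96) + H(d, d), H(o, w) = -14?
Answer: 1492727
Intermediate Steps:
T(d, u) = -490 (T(d, u) = (-572 + 96) - 14 = -476 - 14 = -490)
v = 1492237
v - T(-576, (-38)**2) = 1492237 - 1*(-490) = 1492237 + 490 = 1492727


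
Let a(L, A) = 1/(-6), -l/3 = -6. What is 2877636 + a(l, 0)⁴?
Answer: 3729416257/1296 ≈ 2.8776e+6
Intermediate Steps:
l = 18 (l = -3*(-6) = 18)
a(L, A) = -⅙
2877636 + a(l, 0)⁴ = 2877636 + (-⅙)⁴ = 2877636 + 1/1296 = 3729416257/1296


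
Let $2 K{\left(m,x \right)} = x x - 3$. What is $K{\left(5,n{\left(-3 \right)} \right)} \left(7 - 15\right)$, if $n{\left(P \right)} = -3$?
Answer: $-24$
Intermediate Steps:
$K{\left(m,x \right)} = - \frac{3}{2} + \frac{x^{2}}{2}$ ($K{\left(m,x \right)} = \frac{x x - 3}{2} = \frac{x^{2} - 3}{2} = \frac{-3 + x^{2}}{2} = - \frac{3}{2} + \frac{x^{2}}{2}$)
$K{\left(5,n{\left(-3 \right)} \right)} \left(7 - 15\right) = \left(- \frac{3}{2} + \frac{\left(-3\right)^{2}}{2}\right) \left(7 - 15\right) = \left(- \frac{3}{2} + \frac{1}{2} \cdot 9\right) \left(-8\right) = \left(- \frac{3}{2} + \frac{9}{2}\right) \left(-8\right) = 3 \left(-8\right) = -24$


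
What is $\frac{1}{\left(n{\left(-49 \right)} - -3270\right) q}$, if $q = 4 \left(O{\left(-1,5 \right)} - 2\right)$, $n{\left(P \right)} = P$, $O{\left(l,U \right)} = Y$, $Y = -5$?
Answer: $- \frac{1}{90188} \approx -1.1088 \cdot 10^{-5}$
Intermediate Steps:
$O{\left(l,U \right)} = -5$
$q = -28$ ($q = 4 \left(-5 - 2\right) = 4 \left(-7\right) = -28$)
$\frac{1}{\left(n{\left(-49 \right)} - -3270\right) q} = \frac{1}{\left(-49 - -3270\right) \left(-28\right)} = \frac{1}{\left(-49 + 3270\right) \left(-28\right)} = \frac{1}{3221 \left(-28\right)} = \frac{1}{-90188} = - \frac{1}{90188}$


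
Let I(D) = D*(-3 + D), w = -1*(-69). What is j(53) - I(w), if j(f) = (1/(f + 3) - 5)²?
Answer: -14203503/3136 ≈ -4529.2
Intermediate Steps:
w = 69
j(f) = (-5 + 1/(3 + f))² (j(f) = (1/(3 + f) - 5)² = (-5 + 1/(3 + f))²)
j(53) - I(w) = (14 + 5*53)²/(3 + 53)² - 69*(-3 + 69) = (14 + 265)²/56² - 69*66 = (1/3136)*279² - 1*4554 = (1/3136)*77841 - 4554 = 77841/3136 - 4554 = -14203503/3136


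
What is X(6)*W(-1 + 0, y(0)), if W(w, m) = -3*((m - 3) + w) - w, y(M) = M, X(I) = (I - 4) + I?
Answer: 104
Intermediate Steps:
X(I) = -4 + 2*I (X(I) = (-4 + I) + I = -4 + 2*I)
W(w, m) = 9 - 4*w - 3*m (W(w, m) = -3*((-3 + m) + w) - w = -3*(-3 + m + w) - w = (9 - 3*m - 3*w) - w = 9 - 4*w - 3*m)
X(6)*W(-1 + 0, y(0)) = (-4 + 2*6)*(9 - 4*(-1 + 0) - 3*0) = (-4 + 12)*(9 - 4*(-1) + 0) = 8*(9 + 4 + 0) = 8*13 = 104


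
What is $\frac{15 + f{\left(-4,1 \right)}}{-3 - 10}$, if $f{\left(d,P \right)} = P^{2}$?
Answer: $- \frac{16}{13} \approx -1.2308$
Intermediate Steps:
$\frac{15 + f{\left(-4,1 \right)}}{-3 - 10} = \frac{15 + 1^{2}}{-3 - 10} = \frac{15 + 1}{-13} = \left(- \frac{1}{13}\right) 16 = - \frac{16}{13}$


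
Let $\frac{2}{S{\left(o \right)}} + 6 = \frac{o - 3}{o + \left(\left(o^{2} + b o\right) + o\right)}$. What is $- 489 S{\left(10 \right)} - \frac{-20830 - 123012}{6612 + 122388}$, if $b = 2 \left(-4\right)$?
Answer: $\frac{2539997593}{15028500} \approx 169.01$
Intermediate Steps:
$b = -8$
$S{\left(o \right)} = \frac{2}{-6 + \frac{-3 + o}{o^{2} - 6 o}}$ ($S{\left(o \right)} = \frac{2}{-6 + \frac{o - 3}{o + \left(\left(o^{2} - 8 o\right) + o\right)}} = \frac{2}{-6 + \frac{-3 + o}{o + \left(o^{2} - 7 o\right)}} = \frac{2}{-6 + \frac{-3 + o}{o^{2} - 6 o}}$)
$- 489 S{\left(10 \right)} - \frac{-20830 - 123012}{6612 + 122388} = - 489 \cdot 2 \cdot 10 \frac{1}{3 - 370 + 6 \cdot 10^{2}} \left(6 - 10\right) - \frac{-20830 - 123012}{6612 + 122388} = - 489 \cdot 2 \cdot 10 \frac{1}{3 - 370 + 6 \cdot 100} \left(6 - 10\right) - - \frac{143842}{129000} = - 489 \cdot 2 \cdot 10 \frac{1}{3 - 370 + 600} \left(-4\right) - \left(-143842\right) \frac{1}{129000} = - 489 \cdot 2 \cdot 10 \cdot \frac{1}{233} \left(-4\right) - - \frac{71921}{64500} = - 489 \cdot 2 \cdot 10 \cdot \frac{1}{233} \left(-4\right) + \frac{71921}{64500} = \left(-489\right) \left(- \frac{80}{233}\right) + \frac{71921}{64500} = \frac{39120}{233} + \frac{71921}{64500} = \frac{2539997593}{15028500}$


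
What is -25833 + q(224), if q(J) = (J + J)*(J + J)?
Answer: 174871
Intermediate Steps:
q(J) = 4*J² (q(J) = (2*J)*(2*J) = 4*J²)
-25833 + q(224) = -25833 + 4*224² = -25833 + 4*50176 = -25833 + 200704 = 174871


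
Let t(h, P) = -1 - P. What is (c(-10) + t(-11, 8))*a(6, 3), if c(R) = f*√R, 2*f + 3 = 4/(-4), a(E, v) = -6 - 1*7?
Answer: 117 + 26*I*√10 ≈ 117.0 + 82.219*I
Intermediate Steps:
a(E, v) = -13 (a(E, v) = -6 - 7 = -13)
f = -2 (f = -3/2 + (4/(-4))/2 = -3/2 + (4*(-¼))/2 = -3/2 + (½)*(-1) = -3/2 - ½ = -2)
c(R) = -2*√R
(c(-10) + t(-11, 8))*a(6, 3) = (-2*I*√10 + (-1 - 1*8))*(-13) = (-2*I*√10 + (-1 - 8))*(-13) = (-2*I*√10 - 9)*(-13) = (-9 - 2*I*√10)*(-13) = 117 + 26*I*√10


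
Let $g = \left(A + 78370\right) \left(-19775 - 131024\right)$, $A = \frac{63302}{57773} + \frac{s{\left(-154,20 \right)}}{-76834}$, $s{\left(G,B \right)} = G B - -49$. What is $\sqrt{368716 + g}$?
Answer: $\frac{i \sqrt{232861545492126689428497342194}}{4438930682} \approx 1.0871 \cdot 10^{5} i$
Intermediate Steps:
$s{\left(G,B \right)} = 49 + B G$ ($s{\left(G,B \right)} = B G + 49 = 49 + B G$)
$A = \frac{5038855831}{4438930682}$ ($A = \frac{63302}{57773} + \frac{49 + 20 \left(-154\right)}{-76834} = 63302 \cdot \frac{1}{57773} + \left(49 - 3080\right) \left(- \frac{1}{76834}\right) = \frac{63302}{57773} - - \frac{3031}{76834} = \frac{63302}{57773} + \frac{3031}{76834} = \frac{5038855831}{4438930682} \approx 1.1352$)
$g = - \frac{52460564805712582629}{4438930682}$ ($g = \left(\frac{5038855831}{4438930682} + 78370\right) \left(-19775 - 131024\right) = \frac{347884036404171}{4438930682} \left(-150799\right) = - \frac{52460564805712582629}{4438930682} \approx -1.1818 \cdot 10^{10}$)
$\sqrt{368716 + g} = \sqrt{368716 - \frac{52460564805712582629}{4438930682}} = \sqrt{- \frac{52458928100947238317}{4438930682}} = \frac{i \sqrt{232861545492126689428497342194}}{4438930682}$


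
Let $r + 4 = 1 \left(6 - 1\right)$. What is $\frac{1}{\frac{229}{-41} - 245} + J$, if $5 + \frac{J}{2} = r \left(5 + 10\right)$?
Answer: $\frac{205439}{10274} \approx 19.996$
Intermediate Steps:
$r = 1$ ($r = -4 + 1 \left(6 - 1\right) = -4 + 1 \cdot 5 = -4 + 5 = 1$)
$J = 20$ ($J = -10 + 2 \cdot 1 \left(5 + 10\right) = -10 + 2 \cdot 1 \cdot 15 = -10 + 2 \cdot 15 = -10 + 30 = 20$)
$\frac{1}{\frac{229}{-41} - 245} + J = \frac{1}{\frac{229}{-41} - 245} + 20 = \frac{1}{229 \left(- \frac{1}{41}\right) - 245} + 20 = \frac{1}{- \frac{229}{41} - 245} + 20 = \frac{1}{- \frac{10274}{41}} + 20 = - \frac{41}{10274} + 20 = \frac{205439}{10274}$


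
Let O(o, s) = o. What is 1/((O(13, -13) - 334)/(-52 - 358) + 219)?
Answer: 410/90111 ≈ 0.0045499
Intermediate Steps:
1/((O(13, -13) - 334)/(-52 - 358) + 219) = 1/((13 - 334)/(-52 - 358) + 219) = 1/(-321/(-410) + 219) = 1/(-321*(-1/410) + 219) = 1/(321/410 + 219) = 1/(90111/410) = 410/90111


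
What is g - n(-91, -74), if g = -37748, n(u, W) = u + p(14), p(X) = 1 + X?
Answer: -37672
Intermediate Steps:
n(u, W) = 15 + u (n(u, W) = u + (1 + 14) = u + 15 = 15 + u)
g - n(-91, -74) = -37748 - (15 - 91) = -37748 - 1*(-76) = -37748 + 76 = -37672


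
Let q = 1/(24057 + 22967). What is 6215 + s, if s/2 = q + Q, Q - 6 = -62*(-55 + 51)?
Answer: 158071177/23512 ≈ 6723.0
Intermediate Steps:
q = 1/47024 ≈ 2.1266e-5
Q = 254 (Q = 6 - 62*(-55 + 51) = 6 - 62*(-4) = 6 + 248 = 254)
s = 11944097/23512 (s = 2*(1/47024 + 254) = 2*(11944097/47024) = 11944097/23512 ≈ 508.00)
6215 + s = 6215 + 11944097/23512 = 158071177/23512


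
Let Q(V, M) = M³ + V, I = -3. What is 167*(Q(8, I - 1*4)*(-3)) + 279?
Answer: 168114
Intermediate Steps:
Q(V, M) = V + M³
167*(Q(8, I - 1*4)*(-3)) + 279 = 167*((8 + (-3 - 1*4)³)*(-3)) + 279 = 167*((8 + (-3 - 4)³)*(-3)) + 279 = 167*((8 + (-7)³)*(-3)) + 279 = 167*((8 - 343)*(-3)) + 279 = 167*(-335*(-3)) + 279 = 167*1005 + 279 = 167835 + 279 = 168114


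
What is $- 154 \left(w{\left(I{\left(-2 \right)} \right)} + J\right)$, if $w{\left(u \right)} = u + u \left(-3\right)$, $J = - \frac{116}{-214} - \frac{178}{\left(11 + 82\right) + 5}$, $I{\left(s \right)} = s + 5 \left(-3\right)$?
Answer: $- \frac{3774782}{749} \approx -5039.8$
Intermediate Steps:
$I{\left(s \right)} = -15 + s$ ($I{\left(s \right)} = s - 15 = -15 + s$)
$J = - \frac{6681}{5243}$ ($J = \left(-116\right) \left(- \frac{1}{214}\right) - \frac{178}{93 + 5} = \frac{58}{107} - \frac{178}{98} = \frac{58}{107} - \frac{89}{49} = - \frac{6681}{5243} \approx -1.2743$)
$w{\left(u \right)} = - 2 u$ ($w{\left(u \right)} = u - 3 u = - 2 u$)
$- 154 \left(w{\left(I{\left(-2 \right)} \right)} + J\right) = - 154 \left(- 2 \left(-15 - 2\right) - \frac{6681}{5243}\right) = - 154 \left(\left(-2\right) \left(-17\right) - \frac{6681}{5243}\right) = - 154 \left(34 - \frac{6681}{5243}\right) = \left(-154\right) \frac{171581}{5243} = - \frac{3774782}{749}$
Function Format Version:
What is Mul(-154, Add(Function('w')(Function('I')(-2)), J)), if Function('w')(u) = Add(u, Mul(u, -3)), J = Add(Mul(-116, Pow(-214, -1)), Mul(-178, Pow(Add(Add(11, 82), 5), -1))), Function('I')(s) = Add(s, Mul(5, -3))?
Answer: Rational(-3774782, 749) ≈ -5039.8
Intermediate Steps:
Function('I')(s) = Add(-15, s) (Function('I')(s) = Add(s, -15) = Add(-15, s))
J = Rational(-6681, 5243) (J = Add(Mul(-116, Rational(-1, 214)), Mul(-178, Pow(Add(93, 5), -1))) = Add(Rational(58, 107), Mul(-178, Pow(98, -1))) = Add(Rational(58, 107), Mul(-178, Rational(1, 98))) = Add(Rational(58, 107), Rational(-89, 49)) = Rational(-6681, 5243) ≈ -1.2743)
Function('w')(u) = Mul(-2, u) (Function('w')(u) = Add(u, Mul(-3, u)) = Mul(-2, u))
Mul(-154, Add(Function('w')(Function('I')(-2)), J)) = Mul(-154, Add(Mul(-2, Add(-15, -2)), Rational(-6681, 5243))) = Mul(-154, Add(Mul(-2, -17), Rational(-6681, 5243))) = Mul(-154, Add(34, Rational(-6681, 5243))) = Mul(-154, Rational(171581, 5243)) = Rational(-3774782, 749)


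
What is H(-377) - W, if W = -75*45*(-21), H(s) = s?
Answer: -71252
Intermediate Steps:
W = 70875 (W = -3375*(-21) = 70875)
H(-377) - W = -377 - 1*70875 = -377 - 70875 = -71252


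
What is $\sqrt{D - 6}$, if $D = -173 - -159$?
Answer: $2 i \sqrt{5} \approx 4.4721 i$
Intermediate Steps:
$D = -14$ ($D = -173 + 159 = -14$)
$\sqrt{D - 6} = \sqrt{-14 - 6} = \sqrt{-20} = 2 i \sqrt{5}$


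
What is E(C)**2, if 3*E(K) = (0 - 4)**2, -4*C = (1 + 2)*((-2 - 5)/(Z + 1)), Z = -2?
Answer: 256/9 ≈ 28.444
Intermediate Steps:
C = -21/4 (C = -(1 + 2)*(-2 - 5)/(-2 + 1)/4 = -3*(-7/(-1))/4 = -3*(-7*(-1))/4 = -3*7/4 = -1/4*21 = -21/4 ≈ -5.2500)
E(K) = 16/3 (E(K) = (0 - 4)**2/3 = (1/3)*(-4)**2 = (1/3)*16 = 16/3)
E(C)**2 = (16/3)**2 = 256/9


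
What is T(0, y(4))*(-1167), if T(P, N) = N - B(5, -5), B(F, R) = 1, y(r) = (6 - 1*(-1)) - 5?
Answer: -1167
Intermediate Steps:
y(r) = 2 (y(r) = (6 + 1) - 5 = 7 - 5 = 2)
T(P, N) = -1 + N (T(P, N) = N - 1*1 = N - 1 = -1 + N)
T(0, y(4))*(-1167) = (-1 + 2)*(-1167) = 1*(-1167) = -1167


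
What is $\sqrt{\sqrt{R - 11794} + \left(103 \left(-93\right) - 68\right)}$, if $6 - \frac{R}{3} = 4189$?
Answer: $\sqrt{-9647 + i \sqrt{24343}} \approx 0.7942 + 98.222 i$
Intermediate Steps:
$R = -12549$ ($R = 18 - 12567 = -12549$)
$\sqrt{\sqrt{R - 11794} + \left(103 \left(-93\right) - 68\right)} = \sqrt{\sqrt{-12549 - 11794} + \left(103 \left(-93\right) - 68\right)} = \sqrt{\sqrt{-24343} - 9647} = \sqrt{i \sqrt{24343} - 9647} = \sqrt{-9647 + i \sqrt{24343}}$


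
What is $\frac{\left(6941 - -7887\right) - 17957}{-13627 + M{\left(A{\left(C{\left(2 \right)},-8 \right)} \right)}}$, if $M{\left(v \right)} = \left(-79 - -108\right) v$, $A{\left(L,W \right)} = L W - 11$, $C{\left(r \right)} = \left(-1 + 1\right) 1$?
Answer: $\frac{3129}{13946} \approx 0.22437$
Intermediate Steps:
$C{\left(r \right)} = 0$ ($C{\left(r \right)} = 0 \cdot 1 = 0$)
$A{\left(L,W \right)} = -11 + L W$
$M{\left(v \right)} = 29 v$ ($M{\left(v \right)} = \left(-79 + 108\right) v = 29 v$)
$\frac{\left(6941 - -7887\right) - 17957}{-13627 + M{\left(A{\left(C{\left(2 \right)},-8 \right)} \right)}} = \frac{\left(6941 - -7887\right) - 17957}{-13627 + 29 \left(-11 + 0 \left(-8\right)\right)} = \frac{\left(6941 + 7887\right) - 17957}{-13627 + 29 \left(-11 + 0\right)} = \frac{14828 - 17957}{-13627 + 29 \left(-11\right)} = - \frac{3129}{-13627 - 319} = - \frac{3129}{-13946} = \left(-3129\right) \left(- \frac{1}{13946}\right) = \frac{3129}{13946}$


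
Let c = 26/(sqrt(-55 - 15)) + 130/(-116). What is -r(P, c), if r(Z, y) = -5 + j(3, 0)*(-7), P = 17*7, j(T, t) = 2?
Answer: 19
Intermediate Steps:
c = -65/58 - 13*I*sqrt(70)/35 (c = 26/(sqrt(-70)) + 130*(-1/116) = 26/((I*sqrt(70))) - 65/58 = 26*(-I*sqrt(70)/70) - 65/58 = -13*I*sqrt(70)/35 - 65/58 = -65/58 - 13*I*sqrt(70)/35 ≈ -1.1207 - 3.1076*I)
P = 119
r(Z, y) = -19 (r(Z, y) = -5 + 2*(-7) = -5 - 14 = -19)
-r(P, c) = -1*(-19) = 19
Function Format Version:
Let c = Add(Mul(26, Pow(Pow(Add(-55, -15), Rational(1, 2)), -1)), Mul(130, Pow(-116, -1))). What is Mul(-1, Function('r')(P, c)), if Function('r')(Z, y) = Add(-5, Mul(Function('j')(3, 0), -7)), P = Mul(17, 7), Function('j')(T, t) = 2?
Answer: 19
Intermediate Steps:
c = Add(Rational(-65, 58), Mul(Rational(-13, 35), I, Pow(70, Rational(1, 2)))) (c = Add(Mul(26, Pow(Pow(-70, Rational(1, 2)), -1)), Mul(130, Rational(-1, 116))) = Add(Mul(26, Pow(Mul(I, Pow(70, Rational(1, 2))), -1)), Rational(-65, 58)) = Add(Mul(26, Mul(Rational(-1, 70), I, Pow(70, Rational(1, 2)))), Rational(-65, 58)) = Add(Mul(Rational(-13, 35), I, Pow(70, Rational(1, 2))), Rational(-65, 58)) = Add(Rational(-65, 58), Mul(Rational(-13, 35), I, Pow(70, Rational(1, 2)))) ≈ Add(-1.1207, Mul(-3.1076, I)))
P = 119
Function('r')(Z, y) = -19 (Function('r')(Z, y) = Add(-5, Mul(2, -7)) = Add(-5, -14) = -19)
Mul(-1, Function('r')(P, c)) = Mul(-1, -19) = 19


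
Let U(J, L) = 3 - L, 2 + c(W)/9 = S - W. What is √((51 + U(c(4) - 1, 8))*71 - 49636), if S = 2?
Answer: I*√46370 ≈ 215.34*I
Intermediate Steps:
c(W) = -9*W (c(W) = -18 + 9*(2 - W) = -18 + (18 - 9*W) = -9*W)
√((51 + U(c(4) - 1, 8))*71 - 49636) = √((51 + (3 - 1*8))*71 - 49636) = √((51 + (3 - 8))*71 - 49636) = √((51 - 5)*71 - 49636) = √(46*71 - 49636) = √(3266 - 49636) = √(-46370) = I*√46370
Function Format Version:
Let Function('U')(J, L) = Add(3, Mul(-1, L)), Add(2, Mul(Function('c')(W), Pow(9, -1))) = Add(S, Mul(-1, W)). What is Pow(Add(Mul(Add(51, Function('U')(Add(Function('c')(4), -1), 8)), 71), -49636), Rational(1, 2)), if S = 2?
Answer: Mul(I, Pow(46370, Rational(1, 2))) ≈ Mul(215.34, I)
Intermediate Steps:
Function('c')(W) = Mul(-9, W) (Function('c')(W) = Add(-18, Mul(9, Add(2, Mul(-1, W)))) = Add(-18, Add(18, Mul(-9, W))) = Mul(-9, W))
Pow(Add(Mul(Add(51, Function('U')(Add(Function('c')(4), -1), 8)), 71), -49636), Rational(1, 2)) = Pow(Add(Mul(Add(51, Add(3, Mul(-1, 8))), 71), -49636), Rational(1, 2)) = Pow(Add(Mul(Add(51, Add(3, -8)), 71), -49636), Rational(1, 2)) = Pow(Add(Mul(Add(51, -5), 71), -49636), Rational(1, 2)) = Pow(Add(Mul(46, 71), -49636), Rational(1, 2)) = Pow(Add(3266, -49636), Rational(1, 2)) = Pow(-46370, Rational(1, 2)) = Mul(I, Pow(46370, Rational(1, 2)))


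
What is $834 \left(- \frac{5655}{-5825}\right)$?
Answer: $\frac{943254}{1165} \approx 809.66$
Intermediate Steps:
$834 \left(- \frac{5655}{-5825}\right) = 834 \left(\left(-5655\right) \left(- \frac{1}{5825}\right)\right) = 834 \cdot \frac{1131}{1165} = \frac{943254}{1165}$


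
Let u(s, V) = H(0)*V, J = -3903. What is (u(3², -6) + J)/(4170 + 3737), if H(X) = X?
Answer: -3903/7907 ≈ -0.49361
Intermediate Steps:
u(s, V) = 0 (u(s, V) = 0*V = 0)
(u(3², -6) + J)/(4170 + 3737) = (0 - 3903)/(4170 + 3737) = -3903/7907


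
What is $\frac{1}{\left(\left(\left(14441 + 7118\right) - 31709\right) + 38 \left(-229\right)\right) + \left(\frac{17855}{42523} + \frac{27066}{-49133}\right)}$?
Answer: $- \frac{2089282559}{39387428460071} \approx -5.3044 \cdot 10^{-5}$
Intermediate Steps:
$\frac{1}{\left(\left(\left(14441 + 7118\right) - 31709\right) + 38 \left(-229\right)\right) + \left(\frac{17855}{42523} + \frac{27066}{-49133}\right)} = \frac{1}{\left(\left(21559 - 31709\right) - 8702\right) + \left(17855 \cdot \frac{1}{42523} + 27066 \left(- \frac{1}{49133}\right)\right)} = \frac{1}{\left(-10150 - 8702\right) + \left(\frac{17855}{42523} - \frac{27066}{49133}\right)} = \frac{1}{-18852 - \frac{273657803}{2089282559}} = \frac{1}{- \frac{39387428460071}{2089282559}} = - \frac{2089282559}{39387428460071}$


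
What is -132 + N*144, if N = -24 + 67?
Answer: 6060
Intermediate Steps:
N = 43
-132 + N*144 = -132 + 43*144 = -132 + 6192 = 6060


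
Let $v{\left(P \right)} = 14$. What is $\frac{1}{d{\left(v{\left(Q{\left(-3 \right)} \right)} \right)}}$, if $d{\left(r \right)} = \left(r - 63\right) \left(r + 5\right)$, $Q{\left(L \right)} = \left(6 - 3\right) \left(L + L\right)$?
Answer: $- \frac{1}{931} \approx -0.0010741$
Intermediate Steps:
$Q{\left(L \right)} = 6 L$ ($Q{\left(L \right)} = 3 \cdot 2 L = 6 L$)
$d{\left(r \right)} = \left(-63 + r\right) \left(5 + r\right)$
$\frac{1}{d{\left(v{\left(Q{\left(-3 \right)} \right)} \right)}} = \frac{1}{-315 + 14^{2} - 812} = \frac{1}{-315 + 196 - 812} = \frac{1}{-931} = - \frac{1}{931}$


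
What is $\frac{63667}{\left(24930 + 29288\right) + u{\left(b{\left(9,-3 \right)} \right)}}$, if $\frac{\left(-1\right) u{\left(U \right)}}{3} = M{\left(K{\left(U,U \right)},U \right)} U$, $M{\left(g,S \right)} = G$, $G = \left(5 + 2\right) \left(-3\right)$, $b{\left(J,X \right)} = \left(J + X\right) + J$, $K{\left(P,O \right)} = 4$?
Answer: $\frac{63667}{55163} \approx 1.1542$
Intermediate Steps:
$b{\left(J,X \right)} = X + 2 J$
$G = -21$ ($G = 7 \left(-3\right) = -21$)
$M{\left(g,S \right)} = -21$
$u{\left(U \right)} = 63 U$ ($u{\left(U \right)} = - 3 \left(- 21 U\right) = 63 U$)
$\frac{63667}{\left(24930 + 29288\right) + u{\left(b{\left(9,-3 \right)} \right)}} = \frac{63667}{\left(24930 + 29288\right) + 63 \left(-3 + 2 \cdot 9\right)} = \frac{63667}{54218 + 63 \left(-3 + 18\right)} = \frac{63667}{54218 + 63 \cdot 15} = \frac{63667}{54218 + 945} = \frac{63667}{55163}$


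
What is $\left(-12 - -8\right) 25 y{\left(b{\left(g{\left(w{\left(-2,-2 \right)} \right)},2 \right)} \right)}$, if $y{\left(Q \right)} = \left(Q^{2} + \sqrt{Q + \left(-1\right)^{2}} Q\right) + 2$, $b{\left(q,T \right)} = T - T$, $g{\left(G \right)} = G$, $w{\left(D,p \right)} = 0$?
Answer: $-200$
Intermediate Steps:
$b{\left(q,T \right)} = 0$
$y{\left(Q \right)} = 2 + Q^{2} + Q \sqrt{1 + Q}$ ($y{\left(Q \right)} = \left(Q^{2} + \sqrt{Q + 1} Q\right) + 2 = \left(Q^{2} + \sqrt{1 + Q} Q\right) + 2 = \left(Q^{2} + Q \sqrt{1 + Q}\right) + 2 = 2 + Q^{2} + Q \sqrt{1 + Q}$)
$\left(-12 - -8\right) 25 y{\left(b{\left(g{\left(w{\left(-2,-2 \right)} \right)},2 \right)} \right)} = \left(-12 - -8\right) 25 \left(2 + 0^{2} + 0 \sqrt{1 + 0}\right) = \left(-12 + 8\right) 25 \left(2 + 0 + 0 \sqrt{1}\right) = \left(-4\right) 25 \left(2 + 0 + 0 \cdot 1\right) = - 100 \left(2 + 0 + 0\right) = \left(-100\right) 2 = -200$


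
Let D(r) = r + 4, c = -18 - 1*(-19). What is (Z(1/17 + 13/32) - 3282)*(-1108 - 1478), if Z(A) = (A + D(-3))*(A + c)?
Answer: 1255020378699/147968 ≈ 8.4817e+6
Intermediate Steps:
c = 1 (c = -18 + 19 = 1)
D(r) = 4 + r
Z(A) = (1 + A)**2 (Z(A) = (A + (4 - 3))*(A + 1) = (A + 1)*(1 + A) = (1 + A)*(1 + A) = (1 + A)**2)
(Z(1/17 + 13/32) - 3282)*(-1108 - 1478) = ((1 + (1/17 + 13/32)**2 + 2*(1/17 + 13/32)) - 3282)*(-1108 - 1478) = ((1 + (1*(1/17) + 13*(1/32))**2 + 2*(1*(1/17) + 13*(1/32))) - 3282)*(-2586) = ((1 + (1/17 + 13/32)**2 + 2*(1/17 + 13/32)) - 3282)*(-2586) = ((1 + (253/544)**2 + 2*(253/544)) - 3282)*(-2586) = ((1 + 64009/295936 + 253/272) - 3282)*(-2586) = (635209/295936 - 3282)*(-2586) = -970626743/295936*(-2586) = 1255020378699/147968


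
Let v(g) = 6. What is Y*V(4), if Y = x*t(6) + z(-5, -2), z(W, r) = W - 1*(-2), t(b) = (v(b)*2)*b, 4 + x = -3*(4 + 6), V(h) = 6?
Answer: -14706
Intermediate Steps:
x = -34 (x = -4 - 3*(4 + 6) = -4 - 3*10 = -4 - 30 = -34)
t(b) = 12*b (t(b) = (6*2)*b = 12*b)
z(W, r) = 2 + W (z(W, r) = W + 2 = 2 + W)
Y = -2451 (Y = -408*6 + (2 - 5) = -34*72 - 3 = -2448 - 3 = -2451)
Y*V(4) = -2451*6 = -14706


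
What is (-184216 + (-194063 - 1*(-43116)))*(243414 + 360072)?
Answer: -202266178218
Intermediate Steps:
(-184216 + (-194063 - 1*(-43116)))*(243414 + 360072) = (-184216 + (-194063 + 43116))*603486 = (-184216 - 150947)*603486 = -335163*603486 = -202266178218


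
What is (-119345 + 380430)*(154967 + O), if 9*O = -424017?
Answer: 28159061590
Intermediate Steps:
O = -47113 (O = (⅑)*(-424017) = -47113)
(-119345 + 380430)*(154967 + O) = (-119345 + 380430)*(154967 - 47113) = 261085*107854 = 28159061590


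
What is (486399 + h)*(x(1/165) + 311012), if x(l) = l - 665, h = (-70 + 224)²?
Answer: 5224317878888/33 ≈ 1.5831e+11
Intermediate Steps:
h = 23716 (h = 154² = 23716)
x(l) = -665 + l
(486399 + h)*(x(1/165) + 311012) = (486399 + 23716)*((-665 + 1/165) + 311012) = 510115*((-665 + 1/165) + 311012) = 510115*(-109724/165 + 311012) = 510115*(51207256/165) = 5224317878888/33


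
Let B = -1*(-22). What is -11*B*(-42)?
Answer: 10164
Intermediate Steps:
B = 22
-11*B*(-42) = -11*22*(-42) = -242*(-42) = 10164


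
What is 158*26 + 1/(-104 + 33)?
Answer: 291667/71 ≈ 4108.0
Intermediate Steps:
158*26 + 1/(-104 + 33) = 4108 + 1/(-71) = 4108 - 1/71 = 291667/71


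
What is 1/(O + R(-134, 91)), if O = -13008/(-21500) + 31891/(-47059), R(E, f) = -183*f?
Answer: -252942125/4212263585882 ≈ -6.0049e-5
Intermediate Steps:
O = -18378257/252942125 (O = -13008*(-1/21500) + 31891*(-1/47059) = 3252/5375 - 31891/47059 = -18378257/252942125 ≈ -0.072658)
1/(O + R(-134, 91)) = 1/(-18378257/252942125 - 183*91) = 1/(-18378257/252942125 - 16653) = 1/(-4212263585882/252942125) = -252942125/4212263585882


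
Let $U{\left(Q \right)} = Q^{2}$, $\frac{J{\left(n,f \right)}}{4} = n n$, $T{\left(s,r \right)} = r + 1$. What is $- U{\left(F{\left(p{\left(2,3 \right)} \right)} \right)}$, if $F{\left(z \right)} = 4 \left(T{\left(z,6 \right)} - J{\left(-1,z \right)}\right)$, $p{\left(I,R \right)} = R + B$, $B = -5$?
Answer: $-144$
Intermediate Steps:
$T{\left(s,r \right)} = 1 + r$
$J{\left(n,f \right)} = 4 n^{2}$ ($J{\left(n,f \right)} = 4 n n = 4 n^{2}$)
$p{\left(I,R \right)} = -5 + R$ ($p{\left(I,R \right)} = R - 5 = -5 + R$)
$F{\left(z \right)} = 12$ ($F{\left(z \right)} = 4 \left(\left(1 + 6\right) - 4 \left(-1\right)^{2}\right) = 4 \left(7 - 4 \cdot 1\right) = 4 \left(7 - 4\right) = 4 \cdot 3 = 12$)
$- U{\left(F{\left(p{\left(2,3 \right)} \right)} \right)} = - 12^{2} = \left(-1\right) 144 = -144$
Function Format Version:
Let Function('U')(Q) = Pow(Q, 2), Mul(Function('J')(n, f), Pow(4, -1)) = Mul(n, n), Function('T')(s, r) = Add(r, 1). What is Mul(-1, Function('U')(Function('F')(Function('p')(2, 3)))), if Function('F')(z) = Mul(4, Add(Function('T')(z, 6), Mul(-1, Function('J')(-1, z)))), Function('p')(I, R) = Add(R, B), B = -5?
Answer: -144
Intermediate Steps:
Function('T')(s, r) = Add(1, r)
Function('J')(n, f) = Mul(4, Pow(n, 2)) (Function('J')(n, f) = Mul(4, Mul(n, n)) = Mul(4, Pow(n, 2)))
Function('p')(I, R) = Add(-5, R) (Function('p')(I, R) = Add(R, -5) = Add(-5, R))
Function('F')(z) = 12 (Function('F')(z) = Mul(4, Add(Add(1, 6), Mul(-1, Mul(4, Pow(-1, 2))))) = Mul(4, Add(7, Mul(-1, Mul(4, 1)))) = Mul(4, Add(7, Mul(-1, 4))) = Mul(4, Add(7, -4)) = Mul(4, 3) = 12)
Mul(-1, Function('U')(Function('F')(Function('p')(2, 3)))) = Mul(-1, Pow(12, 2)) = Mul(-1, 144) = -144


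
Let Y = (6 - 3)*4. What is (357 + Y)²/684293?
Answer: 136161/684293 ≈ 0.19898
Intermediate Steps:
Y = 12 (Y = 3*4 = 12)
(357 + Y)²/684293 = (357 + 12)²/684293 = 369²*(1/684293) = 136161*(1/684293) = 136161/684293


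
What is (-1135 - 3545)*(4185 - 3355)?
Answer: -3884400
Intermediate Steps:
(-1135 - 3545)*(4185 - 3355) = -4680*830 = -3884400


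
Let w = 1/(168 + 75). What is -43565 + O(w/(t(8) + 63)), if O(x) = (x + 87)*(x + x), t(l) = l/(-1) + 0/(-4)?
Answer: -7781718471613/178623225 ≈ -43565.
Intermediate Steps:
t(l) = -l (t(l) = l*(-1) + 0*(-1/4) = -l + 0 = -l)
w = 1/243 ≈ 0.0041152
O(x) = 2*x*(87 + x) (O(x) = (87 + x)*(2*x) = 2*x*(87 + x))
-43565 + O(w/(t(8) + 63)) = -43565 + 2*(1/(243*(-1*8 + 63)))*(87 + 1/(243*(-1*8 + 63))) = -43565 + 2*(1/(243*(-8 + 63)))*(87 + 1/(243*(-8 + 63))) = -43565 + 2*((1/243)/55)*(87 + (1/243)/55) = -43565 + 2*((1/243)*(1/55))*(87 + (1/243)*(1/55)) = -43565 + 2*(1/13365)*(87 + 1/13365) = -43565 + 2*(1/13365)*(1162756/13365) = -43565 + 2325512/178623225 = -7781718471613/178623225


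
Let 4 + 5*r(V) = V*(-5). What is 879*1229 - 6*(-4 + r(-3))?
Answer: 5401509/5 ≈ 1.0803e+6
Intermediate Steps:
r(V) = -⅘ - V (r(V) = -⅘ + (V*(-5))/5 = -⅘ + (-5*V)/5 = -⅘ - V)
879*1229 - 6*(-4 + r(-3)) = 879*1229 - 6*(-4 + (-⅘ - 1*(-3))) = 1080291 - 6*(-4 + (-⅘ + 3)) = 1080291 - 6*(-4 + 11/5) = 1080291 - 6*(-9/5) = 1080291 + 54/5 = 5401509/5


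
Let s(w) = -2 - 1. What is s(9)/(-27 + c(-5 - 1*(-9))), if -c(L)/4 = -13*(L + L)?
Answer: -3/389 ≈ -0.0077121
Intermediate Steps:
c(L) = 104*L (c(L) = -(-52)*(L + L) = -(-52)*2*L = -(-104)*L = 104*L)
s(w) = -3
s(9)/(-27 + c(-5 - 1*(-9))) = -3/(-27 + 104*(-5 - 1*(-9))) = -3/(-27 + 104*(-5 + 9)) = -3/(-27 + 104*4) = -3/(-27 + 416) = -3/389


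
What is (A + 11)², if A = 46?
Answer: 3249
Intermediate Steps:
(A + 11)² = (46 + 11)² = 57² = 3249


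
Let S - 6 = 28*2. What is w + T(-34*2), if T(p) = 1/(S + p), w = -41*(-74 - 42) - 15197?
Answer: -62647/6 ≈ -10441.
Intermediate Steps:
S = 62 (S = 6 + 28*2 = 6 + 56 = 62)
w = -10441 (w = -41*(-116) - 15197 = 4756 - 15197 = -10441)
T(p) = 1/(62 + p)
w + T(-34*2) = -10441 + 1/(62 - 34*2) = -10441 + 1/(62 - 68) = -10441 + 1/(-6) = -10441 - 1/6 = -62647/6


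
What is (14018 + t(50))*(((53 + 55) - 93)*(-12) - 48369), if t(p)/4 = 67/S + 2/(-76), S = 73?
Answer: -944176679688/1387 ≈ -6.8073e+8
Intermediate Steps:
t(p) = 4946/1387 (t(p) = 4*(67/73 + 2/(-76)) = 4*(67*(1/73) + 2*(-1/76)) = 4*(67/73 - 1/38) = 4*(2473/2774) = 4946/1387)
(14018 + t(50))*(((53 + 55) - 93)*(-12) - 48369) = (14018 + 4946/1387)*(((53 + 55) - 93)*(-12) - 48369) = 19447912*((108 - 93)*(-12) - 48369)/1387 = 19447912*(15*(-12) - 48369)/1387 = 19447912*(-180 - 48369)/1387 = (19447912/1387)*(-48549) = -944176679688/1387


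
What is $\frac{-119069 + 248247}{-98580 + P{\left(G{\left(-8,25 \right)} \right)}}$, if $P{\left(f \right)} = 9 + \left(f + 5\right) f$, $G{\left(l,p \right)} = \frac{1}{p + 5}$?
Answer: $- \frac{116260200}{88713749} \approx -1.3105$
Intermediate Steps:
$G{\left(l,p \right)} = \frac{1}{5 + p}$
$P{\left(f \right)} = 9 + f \left(5 + f\right)$ ($P{\left(f \right)} = 9 + \left(5 + f\right) f = 9 + f \left(5 + f\right)$)
$\frac{-119069 + 248247}{-98580 + P{\left(G{\left(-8,25 \right)} \right)}} = \frac{-119069 + 248247}{-98580 + \left(9 + \left(\frac{1}{5 + 25}\right)^{2} + \frac{5}{5 + 25}\right)} = \frac{129178}{-98580 + \left(9 + \left(\frac{1}{30}\right)^{2} + \frac{5}{30}\right)} = \frac{129178}{-98580 + \left(9 + \left(\frac{1}{30}\right)^{2} + 5 \cdot \frac{1}{30}\right)} = \frac{129178}{-98580 + \left(9 + \frac{1}{900} + \frac{1}{6}\right)} = \frac{129178}{-98580 + \frac{8251}{900}} = \frac{129178}{- \frac{88713749}{900}} = 129178 \left(- \frac{900}{88713749}\right) = - \frac{116260200}{88713749}$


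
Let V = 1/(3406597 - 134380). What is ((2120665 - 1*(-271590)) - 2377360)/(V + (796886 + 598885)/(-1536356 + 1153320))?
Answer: -18669049086544740/4567265211271 ≈ -4087.6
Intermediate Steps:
V = 1/3272217 ≈ 3.0560e-7
((2120665 - 1*(-271590)) - 2377360)/(V + (796886 + 598885)/(-1536356 + 1153320)) = ((2120665 - 1*(-271590)) - 2377360)/(1/3272217 + (796886 + 598885)/(-1536356 + 1153320)) = ((2120665 + 271590) - 2377360)/(1/3272217 + 1395771/(-383036)) = (2392255 - 2377360)/(1/3272217 + 1395771*(-1/383036)) = 14895/(1/3272217 - 1395771/383036) = 14895/(-4567265211271/1253376910812) = 14895*(-1253376910812/4567265211271) = -18669049086544740/4567265211271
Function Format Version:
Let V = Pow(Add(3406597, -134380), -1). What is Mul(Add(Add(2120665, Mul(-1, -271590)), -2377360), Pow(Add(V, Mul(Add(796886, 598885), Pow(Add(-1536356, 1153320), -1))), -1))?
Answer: Rational(-18669049086544740, 4567265211271) ≈ -4087.6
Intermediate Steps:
V = Rational(1, 3272217) (V = Pow(3272217, -1) = Rational(1, 3272217) ≈ 3.0560e-7)
Mul(Add(Add(2120665, Mul(-1, -271590)), -2377360), Pow(Add(V, Mul(Add(796886, 598885), Pow(Add(-1536356, 1153320), -1))), -1)) = Mul(Add(Add(2120665, Mul(-1, -271590)), -2377360), Pow(Add(Rational(1, 3272217), Mul(Add(796886, 598885), Pow(Add(-1536356, 1153320), -1))), -1)) = Mul(Add(Add(2120665, 271590), -2377360), Pow(Add(Rational(1, 3272217), Mul(1395771, Pow(-383036, -1))), -1)) = Mul(Add(2392255, -2377360), Pow(Add(Rational(1, 3272217), Mul(1395771, Rational(-1, 383036))), -1)) = Mul(14895, Pow(Add(Rational(1, 3272217), Rational(-1395771, 383036)), -1)) = Mul(14895, Pow(Rational(-4567265211271, 1253376910812), -1)) = Mul(14895, Rational(-1253376910812, 4567265211271)) = Rational(-18669049086544740, 4567265211271)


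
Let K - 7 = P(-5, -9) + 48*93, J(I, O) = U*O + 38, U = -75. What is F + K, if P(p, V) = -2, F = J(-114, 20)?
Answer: 3007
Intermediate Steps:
J(I, O) = 38 - 75*O (J(I, O) = -75*O + 38 = 38 - 75*O)
F = -1462 (F = 38 - 75*20 = 38 - 1500 = -1462)
K = 4469 (K = 7 + (-2 + 48*93) = 7 + (-2 + 4464) = 7 + 4462 = 4469)
F + K = -1462 + 4469 = 3007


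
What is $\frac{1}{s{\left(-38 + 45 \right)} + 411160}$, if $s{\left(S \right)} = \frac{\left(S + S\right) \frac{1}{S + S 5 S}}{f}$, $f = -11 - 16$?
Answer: $\frac{486}{199823759} \approx 2.4321 \cdot 10^{-6}$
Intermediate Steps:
$f = -27$ ($f = -11 - 16 = -27$)
$s{\left(S \right)} = - \frac{2 S}{27 \left(S + 5 S^{2}\right)}$ ($s{\left(S \right)} = \frac{\left(S + S\right) \frac{1}{S + S 5 S}}{-27} = \frac{2 S}{S + 5 S S} \left(- \frac{1}{27}\right) = \frac{2 S}{S + 5 S^{2}} \left(- \frac{1}{27}\right) = - \frac{2 S}{27 \left(S + 5 S^{2}\right)}$)
$\frac{1}{s{\left(-38 + 45 \right)} + 411160} = \frac{1}{- \frac{2}{27 + 135 \left(-38 + 45\right)} + 411160} = \frac{1}{- \frac{2}{27 + 135 \cdot 7} + 411160} = \frac{1}{- \frac{2}{27 + 945} + 411160} = \frac{1}{- \frac{2}{972} + 411160} = \frac{1}{\left(-2\right) \frac{1}{972} + 411160} = \frac{1}{- \frac{1}{486} + 411160} = \frac{1}{\frac{199823759}{486}} = \frac{486}{199823759}$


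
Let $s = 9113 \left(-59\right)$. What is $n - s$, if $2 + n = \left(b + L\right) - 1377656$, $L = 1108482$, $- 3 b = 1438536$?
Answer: $-211021$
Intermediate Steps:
$b = -479512$ ($b = \left(- \frac{1}{3}\right) 1438536 = -479512$)
$s = -537667$
$n = -748688$ ($n = -2 + \left(\left(-479512 + 1108482\right) - 1377656\right) = -2 + \left(628970 - 1377656\right) = -2 - 748686 = -748688$)
$n - s = -748688 - -537667 = -748688 + 537667 = -211021$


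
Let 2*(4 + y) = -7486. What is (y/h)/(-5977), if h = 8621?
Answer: 3747/51527717 ≈ 7.2718e-5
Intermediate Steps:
y = -3747 (y = -4 + (½)*(-7486) = -4 - 3743 = -3747)
(y/h)/(-5977) = -3747/8621/(-5977) = -3747*1/8621*(-1/5977) = -3747/8621*(-1/5977) = 3747/51527717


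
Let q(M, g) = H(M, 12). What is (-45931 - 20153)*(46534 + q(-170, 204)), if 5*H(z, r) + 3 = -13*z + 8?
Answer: -3104428068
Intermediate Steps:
H(z, r) = 1 - 13*z/5 (H(z, r) = -⅗ + (-13*z + 8)/5 = -⅗ + (8 - 13*z)/5 = -⅗ + (8/5 - 13*z/5) = 1 - 13*z/5)
q(M, g) = 1 - 13*M/5
(-45931 - 20153)*(46534 + q(-170, 204)) = (-45931 - 20153)*(46534 + (1 - 13/5*(-170))) = -66084*(46534 + (1 + 442)) = -66084*(46534 + 443) = -66084*46977 = -3104428068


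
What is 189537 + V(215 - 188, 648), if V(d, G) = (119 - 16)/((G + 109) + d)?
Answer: 148597111/784 ≈ 1.8954e+5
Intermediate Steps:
V(d, G) = 103/(109 + G + d) (V(d, G) = 103/((109 + G) + d) = 103/(109 + G + d))
189537 + V(215 - 188, 648) = 189537 + 103/(109 + 648 + (215 - 188)) = 189537 + 103/(109 + 648 + 27) = 189537 + 103/784 = 148597111/784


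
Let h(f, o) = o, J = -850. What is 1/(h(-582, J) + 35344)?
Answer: 1/34494 ≈ 2.8991e-5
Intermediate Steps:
1/(h(-582, J) + 35344) = 1/(-850 + 35344) = 1/34494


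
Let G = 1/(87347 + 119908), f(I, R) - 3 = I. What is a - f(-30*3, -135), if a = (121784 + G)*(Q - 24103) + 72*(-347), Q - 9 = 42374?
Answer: 92277661713629/41451 ≈ 2.2262e+9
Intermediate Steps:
Q = 42383 (Q = 9 + 42374 = 42383)
f(I, R) = 3 + I
G = 1/207255 ≈ 4.8250e-6
a = 92277658107392/41451 (a = (121784 + 1/207255)*(42383 - 24103) + 72*(-347) = (25240342921/207255)*18280 - 24984 = 92278693719176/41451 - 24984 = 92277658107392/41451 ≈ 2.2262e+9)
a - f(-30*3, -135) = 92277658107392/41451 - (3 - 30*3) = 92277658107392/41451 - (3 - 90) = 92277658107392/41451 - 1*(-87) = 92277658107392/41451 + 87 = 92277661713629/41451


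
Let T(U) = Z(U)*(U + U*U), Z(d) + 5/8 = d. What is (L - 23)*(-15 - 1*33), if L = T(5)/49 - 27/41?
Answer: 289020/287 ≈ 1007.0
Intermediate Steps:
Z(d) = -5/8 + d
T(U) = (-5/8 + U)*(U + U**2) (T(U) = (-5/8 + U)*(U + U*U) = (-5/8 + U)*(U + U**2))
L = 2319/1148 (L = ((1/8)*5*(1 + 5)*(-5 + 8*5))/49 - 27/41 = ((1/8)*5*6*(-5 + 40))*(1/49) - 27*1/41 = ((1/8)*5*6*35)*(1/49) - 27/41 = (525/4)*(1/49) - 27/41 = 75/28 - 27/41 = 2319/1148 ≈ 2.0200)
(L - 23)*(-15 - 1*33) = (2319/1148 - 23)*(-15 - 1*33) = -24085*(-15 - 33)/1148 = -24085/1148*(-48) = 289020/287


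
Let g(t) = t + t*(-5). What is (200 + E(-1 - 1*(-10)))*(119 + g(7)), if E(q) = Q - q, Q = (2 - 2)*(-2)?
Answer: 17381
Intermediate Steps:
Q = 0 (Q = 0*(-2) = 0)
g(t) = -4*t (g(t) = t - 5*t = -4*t)
E(q) = -q (E(q) = 0 - q = -q)
(200 + E(-1 - 1*(-10)))*(119 + g(7)) = (200 - (-1 - 1*(-10)))*(119 - 4*7) = (200 - (-1 + 10))*(119 - 28) = (200 - 1*9)*91 = (200 - 9)*91 = 191*91 = 17381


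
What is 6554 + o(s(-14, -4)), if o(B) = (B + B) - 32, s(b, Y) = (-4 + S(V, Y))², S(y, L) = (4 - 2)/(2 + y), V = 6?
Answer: 52401/8 ≈ 6550.1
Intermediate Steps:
S(y, L) = 2/(2 + y)
s(b, Y) = 225/16 (s(b, Y) = (-4 + 2/(2 + 6))² = (-4 + 2/8)² = (-4 + 2*(⅛))² = (-4 + ¼)² = (-15/4)² = 225/16)
o(B) = -32 + 2*B (o(B) = 2*B - 32 = -32 + 2*B)
6554 + o(s(-14, -4)) = 6554 + (-32 + 2*(225/16)) = 6554 + (-32 + 225/8) = 6554 - 31/8 = 52401/8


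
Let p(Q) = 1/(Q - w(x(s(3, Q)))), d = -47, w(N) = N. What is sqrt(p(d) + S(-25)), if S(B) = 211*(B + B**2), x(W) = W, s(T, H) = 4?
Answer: sqrt(329286549)/51 ≈ 355.81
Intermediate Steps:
S(B) = 211*B + 211*B**2
p(Q) = 1/(-4 + Q) (p(Q) = 1/(Q - 1*4) = 1/(Q - 4) = 1/(-4 + Q))
sqrt(p(d) + S(-25)) = sqrt(1/(-4 - 47) + 211*(-25)*(1 - 25)) = sqrt(1/(-51) + 211*(-25)*(-24)) = sqrt(-1/51 + 126600) = sqrt(6456599/51) = sqrt(329286549)/51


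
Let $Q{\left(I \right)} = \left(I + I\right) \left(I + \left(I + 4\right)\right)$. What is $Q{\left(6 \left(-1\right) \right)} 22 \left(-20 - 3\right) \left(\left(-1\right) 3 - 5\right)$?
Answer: $388608$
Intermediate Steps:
$Q{\left(I \right)} = 2 I \left(4 + 2 I\right)$ ($Q{\left(I \right)} = 2 I \left(I + \left(4 + I\right)\right) = 2 I \left(4 + 2 I\right)$)
$Q{\left(6 \left(-1\right) \right)} 22 \left(-20 - 3\right) \left(\left(-1\right) 3 - 5\right) = 4 \cdot 6 \left(-1\right) \left(2 + 6 \left(-1\right)\right) 22 \left(-20 - 3\right) \left(\left(-1\right) 3 - 5\right) = 4 \left(-6\right) \left(2 - 6\right) 22 \left(- 23 \left(-3 - 5\right)\right) = 4 \left(-6\right) \left(-4\right) 22 \left(\left(-23\right) \left(-8\right)\right) = 96 \cdot 22 \cdot 184 = 2112 \cdot 184 = 388608$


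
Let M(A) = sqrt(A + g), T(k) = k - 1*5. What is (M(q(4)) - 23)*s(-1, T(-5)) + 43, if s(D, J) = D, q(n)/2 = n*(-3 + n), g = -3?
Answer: 66 - sqrt(5) ≈ 63.764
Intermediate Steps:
q(n) = 2*n*(-3 + n) (q(n) = 2*(n*(-3 + n)) = 2*n*(-3 + n))
T(k) = -5 + k (T(k) = k - 5 = -5 + k)
M(A) = sqrt(-3 + A) (M(A) = sqrt(A - 3) = sqrt(-3 + A))
(M(q(4)) - 23)*s(-1, T(-5)) + 43 = (sqrt(-3 + 2*4*(-3 + 4)) - 23)*(-1) + 43 = (sqrt(-3 + 2*4*1) - 23)*(-1) + 43 = (sqrt(-3 + 8) - 23)*(-1) + 43 = (sqrt(5) - 23)*(-1) + 43 = (-23 + sqrt(5))*(-1) + 43 = (23 - sqrt(5)) + 43 = 66 - sqrt(5)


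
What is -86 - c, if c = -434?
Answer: 348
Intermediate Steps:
-86 - c = -86 - 1*(-434) = -86 + 434 = 348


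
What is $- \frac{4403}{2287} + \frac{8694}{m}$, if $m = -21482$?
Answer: $- \frac{2488444}{1068029} \approx -2.3299$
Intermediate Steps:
$- \frac{4403}{2287} + \frac{8694}{m} = - \frac{4403}{2287} + \frac{8694}{-21482} = \left(-4403\right) \frac{1}{2287} + 8694 \left(- \frac{1}{21482}\right) = - \frac{4403}{2287} - \frac{189}{467} = - \frac{2488444}{1068029}$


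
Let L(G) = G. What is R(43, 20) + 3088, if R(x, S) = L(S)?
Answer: 3108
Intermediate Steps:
R(x, S) = S
R(43, 20) + 3088 = 20 + 3088 = 3108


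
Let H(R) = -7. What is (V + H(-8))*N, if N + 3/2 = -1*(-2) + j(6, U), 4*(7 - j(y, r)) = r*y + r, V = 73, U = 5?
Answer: -165/2 ≈ -82.500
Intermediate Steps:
j(y, r) = 7 - r/4 - r*y/4 (j(y, r) = 7 - (r*y + r)/4 = 7 - (r + r*y)/4 = 7 + (-r/4 - r*y/4) = 7 - r/4 - r*y/4)
N = -5/4 (N = -3/2 + (-1*(-2) + (7 - ¼*5 - ¼*5*6)) = -3/2 + (2 + (7 - 5/4 - 15/2)) = -3/2 + (2 - 7/4) = -3/2 + ¼ = -5/4 ≈ -1.2500)
(V + H(-8))*N = (73 - 7)*(-5/4) = 66*(-5/4) = -165/2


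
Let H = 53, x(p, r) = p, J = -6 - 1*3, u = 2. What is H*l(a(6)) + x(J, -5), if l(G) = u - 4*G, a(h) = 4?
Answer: -751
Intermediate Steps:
J = -9 (J = -6 - 3 = -9)
l(G) = 2 - 4*G
H*l(a(6)) + x(J, -5) = 53*(2 - 4*4) - 9 = 53*(2 - 16) - 9 = 53*(-14) - 9 = -742 - 9 = -751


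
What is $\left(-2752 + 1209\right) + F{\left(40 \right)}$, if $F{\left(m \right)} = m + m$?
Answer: $-1463$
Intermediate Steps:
$F{\left(m \right)} = 2 m$
$\left(-2752 + 1209\right) + F{\left(40 \right)} = \left(-2752 + 1209\right) + 2 \cdot 40 = -1543 + 80 = -1463$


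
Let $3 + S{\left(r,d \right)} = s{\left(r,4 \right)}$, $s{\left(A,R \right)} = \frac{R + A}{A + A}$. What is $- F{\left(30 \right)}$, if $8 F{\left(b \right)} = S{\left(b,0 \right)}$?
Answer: $\frac{73}{240} \approx 0.30417$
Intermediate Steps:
$s{\left(A,R \right)} = \frac{A + R}{2 A}$
$S{\left(r,d \right)} = -3 + \frac{4 + r}{2 r}$ ($S{\left(r,d \right)} = -3 + \frac{r + 4}{2 r} = -3 + \frac{4 + r}{2 r}$)
$F{\left(b \right)} = - \frac{5}{16} + \frac{1}{4 b}$ ($F{\left(b \right)} = \frac{- \frac{5}{2} + \frac{2}{b}}{8} = - \frac{5}{16} + \frac{1}{4 b}$)
$- F{\left(30 \right)} = - \frac{4 - 150}{16 \cdot 30} = - \frac{-146}{16 \cdot 30} = \left(-1\right) \left(- \frac{73}{240}\right) = \frac{73}{240}$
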